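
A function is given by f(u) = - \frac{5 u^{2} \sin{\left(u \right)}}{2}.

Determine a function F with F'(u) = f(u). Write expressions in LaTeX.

Any candidate F(u) must reproduce f(u) exactly when differentiated.
Check: d/du[\frac{5 u^{2} \cos{\left(u \right)}}{2} - 5 u \sin{\left(u \right)} - 5 \cos{\left(u \right)}] = - \frac{5 u^{2} \sin{\left(u \right)}}{2} = f(u).

An antiderivative is F(u) = \frac{5 u^{2} \cos{\left(u \right)}}{2} - 5 u \sin{\left(u \right)} - 5 \cos{\left(u \right)}.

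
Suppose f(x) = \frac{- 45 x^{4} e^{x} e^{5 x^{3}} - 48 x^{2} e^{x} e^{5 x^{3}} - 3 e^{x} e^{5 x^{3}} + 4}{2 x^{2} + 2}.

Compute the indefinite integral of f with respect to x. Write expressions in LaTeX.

F(x) = - \frac{3 e^{5 x^{3} + x}}{2} + 2 \operatorname{atan}{\left(x \right)} + C

For F(x) to be correct the identity F'(x) - f(x) = 0 must hold.
Check: d/dx[- \frac{3 e^{5 x^{3} + x}}{2} + 2 \operatorname{atan}{\left(x \right)}] = \frac{- 45 x^{4} e^{x} e^{5 x^{3}} - 48 x^{2} e^{x} e^{5 x^{3}} - 3 e^{x} e^{5 x^{3}} + 4}{2 x^{2} + 2} = f(x).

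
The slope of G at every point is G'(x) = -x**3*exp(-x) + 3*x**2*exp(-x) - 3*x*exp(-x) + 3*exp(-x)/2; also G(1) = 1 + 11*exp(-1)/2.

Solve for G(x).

G(x) = (2*x**3 + 6*x + 2*exp(x) + 3)*exp(-x)/2

G'(x) has the shape u'v + uv' for u = x**3 + 3*x + 3/2 and v = exp(-x) — it is the derivative of the product u*v.
A general antiderivative is (2*x**3 + 6*x + 3)*exp(-x)/2 + C.
The condition gives C = 1 + 11*exp(-1)/2 - (11*exp(-1)/2) = 1.
So G(x) = (2*x**3 + 6*x + 2*exp(x) + 3)*exp(-x)/2.
Check: d/dx[(2*x**3 + 6*x + 2*exp(x) + 3)*exp(-x)/2] = (-2*x**3 + 6*x**2 - 6*x + 3)*exp(-x)/2, which equals G'(x).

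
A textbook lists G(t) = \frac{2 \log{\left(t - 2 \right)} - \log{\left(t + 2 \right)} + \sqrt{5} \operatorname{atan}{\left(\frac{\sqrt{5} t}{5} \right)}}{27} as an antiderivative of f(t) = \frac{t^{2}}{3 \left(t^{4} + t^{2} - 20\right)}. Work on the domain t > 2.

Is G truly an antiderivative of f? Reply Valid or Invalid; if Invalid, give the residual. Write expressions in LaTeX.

d/dt[G] = \frac{t^{3} + 11 t^{2} + 5 t + 10}{27 t^{4} + 27 t^{2} - 540}
d/dt[G] - f(t) = \frac{1}{27 t - 54} != 0.

Invalid: d/dt[G] - f = \frac{1}{27 t - 54}, which is not 0.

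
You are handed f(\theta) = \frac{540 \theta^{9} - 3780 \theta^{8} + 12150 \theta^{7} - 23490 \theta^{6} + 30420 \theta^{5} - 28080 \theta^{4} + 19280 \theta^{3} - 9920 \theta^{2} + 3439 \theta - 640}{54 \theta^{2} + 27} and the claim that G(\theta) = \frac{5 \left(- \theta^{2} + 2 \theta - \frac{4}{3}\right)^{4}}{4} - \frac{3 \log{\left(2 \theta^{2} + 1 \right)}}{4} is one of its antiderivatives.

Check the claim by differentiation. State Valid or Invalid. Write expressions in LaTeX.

d/d\theta[G] = \frac{540 \theta^{9} - 3780 \theta^{8} + 12150 \theta^{7} - 23490 \theta^{6} + 30420 \theta^{5} - 28080 \theta^{4} + 19280 \theta^{3} - 9920 \theta^{2} + 3439 \theta - 640}{54 \theta^{2} + 27}
This equals f(\theta) exactly, so the claim holds.

Valid - differentiating G returns exactly f.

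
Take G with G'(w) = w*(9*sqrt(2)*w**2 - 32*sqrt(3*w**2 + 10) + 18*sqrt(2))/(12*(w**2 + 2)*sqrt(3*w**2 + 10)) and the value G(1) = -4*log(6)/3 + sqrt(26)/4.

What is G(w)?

G(w) = sqrt(2)*(3*sqrt(3*w**2 + 10) - 8*sqrt(2)*log(w**2 + 2) - 8*sqrt(2)*log(2))/12

Check a candidate G(w) by differentiating: d/dw[G] must match the given G'(w).
A general antiderivative is sqrt(3*w**2/2 + 5)/2 - 4*log(2*w**2 + 4)/3 + C.
The condition gives C = -4*log(6)/3 + sqrt(26)/4 - (-4*log(6)/3 + sqrt(26)/4) = 0.
So G(w) = sqrt(2)*(3*sqrt(3*w**2 + 10) - 8*sqrt(2)*log(w**2 + 2) - 8*sqrt(2)*log(2))/12.
Check: d/dw[sqrt(2)*(3*sqrt(3*w**2 + 10) - 8*sqrt(2)*log(w**2 + 2) - 8*sqrt(2)*log(2))/12] = (9*sqrt(2)*w**3 - 32*w*sqrt(3*w**2 + 10) + 18*sqrt(2)*w)/(12*w**2*sqrt(3*w**2 + 10) + 24*sqrt(3*w**2 + 10)), which equals G'(w).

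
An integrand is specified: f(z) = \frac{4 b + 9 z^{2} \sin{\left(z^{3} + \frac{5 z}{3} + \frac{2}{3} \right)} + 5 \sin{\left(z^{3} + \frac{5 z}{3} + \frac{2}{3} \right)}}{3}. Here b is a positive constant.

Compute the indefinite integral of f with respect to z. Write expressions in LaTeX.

F(z) = \frac{4 b z}{3} - \cos{\left(z^{3} + \frac{5 z}{3} + \frac{2}{3} \right)} + C

Check any antiderivative F(z) by computing F'(z) and comparing it with f(z).
Check: d/dz[\frac{4 b z}{3} - \cos{\left(z^{3} + \frac{5 z}{3} + \frac{2}{3} \right)}] = \frac{4 b}{3} + 3 z^{2} \sin{\left(z^{3} + \frac{5 z}{3} + \frac{2}{3} \right)} + \frac{5 \sin{\left(z^{3} + \frac{5 z}{3} + \frac{2}{3} \right)}}{3}, which equals f(z).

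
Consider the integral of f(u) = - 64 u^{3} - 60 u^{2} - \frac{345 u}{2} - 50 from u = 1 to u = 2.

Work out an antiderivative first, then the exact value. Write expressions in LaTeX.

The substitution w = - 2 u^{2} - \frac{5 u}{4} - 5 works: f is exactly (dF/dw)*(dw/du) for that inner function.
F(u) = - 16 u^{4} - 20 u^{3} - \frac{345 u^{2}}{4} - 50 u is an antiderivative of f.
Check: d/du[- 16 u^{4} - 20 u^{3} - \frac{345 u^{2}}{4} - 50 u] = - 64 u^{3} - 60 u^{2} - \frac{345 u}{2} - 50 = f(u).
F(2) = -861; F(1) = - \frac{689}{4}.
Integral = F(2) - F(1) = - \frac{2755}{4}.

Antiderivative: F(u) = - 16 u^{4} - 20 u^{3} - \frac{345 u^{2}}{4} - 50 u; value = - \frac{2755}{4}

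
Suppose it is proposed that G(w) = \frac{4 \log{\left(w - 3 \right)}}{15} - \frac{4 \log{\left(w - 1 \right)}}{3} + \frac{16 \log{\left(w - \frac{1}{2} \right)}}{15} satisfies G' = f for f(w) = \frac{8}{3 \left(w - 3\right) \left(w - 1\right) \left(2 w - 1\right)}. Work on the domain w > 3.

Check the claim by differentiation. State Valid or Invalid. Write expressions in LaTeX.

d/dw[G] = \frac{8}{6 w^{3} - 27 w^{2} + 30 w - 9}
This equals f(w) exactly, so the claim holds.

Valid. The derivative of G reproduces f.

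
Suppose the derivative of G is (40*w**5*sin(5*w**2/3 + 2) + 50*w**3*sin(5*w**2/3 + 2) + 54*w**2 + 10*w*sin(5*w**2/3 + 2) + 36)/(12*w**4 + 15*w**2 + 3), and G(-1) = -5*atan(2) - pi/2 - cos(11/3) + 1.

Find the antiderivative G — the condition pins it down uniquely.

Any candidate G(w) must reproduce the stated G'(w) exactly.
A general antiderivative is -cos(5*w**2/3 + 2) + 2*atan(w) + 5*atan(2*w) + C.
The condition gives C = -5*atan(2) - pi/2 - cos(11/3) + 1 - (-5*atan(2) - pi/2 - cos(11/3)) = 1.
So G(w) = -cos(5*w**2/3 + 2) + 2*atan(w) + 5*atan(2*w) + 1.
Check: d/dw[-cos(5*w**2/3 + 2) + 2*atan(w) + 5*atan(2*w) + 1] = (40*w**5*sin(5*w**2/3 + 2) + 50*w**3*sin(5*w**2/3 + 2) + 54*w**2 + 10*w*sin(5*w**2/3 + 2) + 36)/(12*w**4 + 15*w**2 + 3) = G'(w).

G(w) = -cos(5*w**2/3 + 2) + 2*atan(w) + 5*atan(2*w) + 1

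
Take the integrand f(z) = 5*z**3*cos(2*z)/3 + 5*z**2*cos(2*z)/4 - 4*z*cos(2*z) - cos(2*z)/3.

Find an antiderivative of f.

An antiderivative is F(z) = (40*z**3*sin(2*z) + 30*z**2*sin(2*z) + 60*z**2*cos(2*z) - 156*z*sin(2*z) + 30*z*cos(2*z) - 23*sin(2*z) - 78*cos(2*z))/48.

Integrate term by term and add the pieces.
Check: d/dz[(40*z**3*sin(2*z) + 30*z**2*sin(2*z) + 60*z**2*cos(2*z) - 156*z*sin(2*z) + 30*z*cos(2*z) - 23*sin(2*z) - 78*cos(2*z))/48] = 5*z**3*cos(2*z)/3 + 5*z**2*cos(2*z)/4 - 4*z*cos(2*z) - cos(2*z)/3 = f(z).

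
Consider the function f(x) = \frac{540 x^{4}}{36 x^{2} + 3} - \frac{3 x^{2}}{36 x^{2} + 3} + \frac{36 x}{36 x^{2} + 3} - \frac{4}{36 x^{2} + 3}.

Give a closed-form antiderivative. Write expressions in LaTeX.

Integrate term by term and add the pieces.
Check: d/dx[5 x^{3} - \frac{4 x}{3} + \frac{\log{\left(4 x^{2} + \frac{1}{3} \right)}}{2}] = \frac{540 x^{4} - 3 x^{2} + 36 x - 4}{36 x^{2} + 3}, which equals f(x).

An antiderivative is F(x) = 5 x^{3} - \frac{4 x}{3} + \frac{\log{\left(4 x^{2} + \frac{1}{3} \right)}}{2}.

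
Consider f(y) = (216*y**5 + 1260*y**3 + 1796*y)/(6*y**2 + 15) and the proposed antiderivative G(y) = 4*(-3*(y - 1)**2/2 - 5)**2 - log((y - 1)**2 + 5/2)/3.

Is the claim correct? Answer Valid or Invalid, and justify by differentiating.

Invalid: d/dy[G] - f = (-1296*y**6 + 3888*y**5 - 12240*y**4 + 18000*y**3 - 29060*y**2 + 20708*y - 16360)/(12*y**4 - 24*y**3 + 72*y**2 - 60*y + 105), which is not 0.

d/dy[G] = (216*y**5 - 1080*y**4 + 3420*y**3 - 5940*y**2 + 6656*y - 3272)/(6*y**2 - 12*y + 21)
d/dy[G] - f(y) = (-1296*y**6 + 3888*y**5 - 12240*y**4 + 18000*y**3 - 29060*y**2 + 20708*y - 16360)/(12*y**4 - 24*y**3 + 72*y**2 - 60*y + 105) != 0.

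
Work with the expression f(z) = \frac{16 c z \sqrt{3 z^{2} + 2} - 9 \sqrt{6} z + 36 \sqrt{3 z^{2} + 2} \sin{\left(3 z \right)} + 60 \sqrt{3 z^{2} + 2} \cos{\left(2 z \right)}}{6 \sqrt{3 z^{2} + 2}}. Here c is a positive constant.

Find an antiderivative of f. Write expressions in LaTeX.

Whatever form F(z) takes, F'(z) = f(z) is non-negotiable.
Check: d/dz[\frac{8 c z^{2} - 3 \sqrt{6} \sqrt{3 z^{2} + 2} + 30 \sin{\left(2 z \right)} - 12 \cos{\left(3 z \right)}}{6}] = \frac{16 c z \sqrt{3 z^{2} + 2} - 9 \sqrt{6} z + 36 \sqrt{3 z^{2} + 2} \sin{\left(3 z \right)} + 60 \sqrt{3 z^{2} + 2} \cos{\left(2 z \right)}}{6 \sqrt{3 z^{2} + 2}} = f(z).

An antiderivative is F(z) = \frac{8 c z^{2} - 3 \sqrt{6} \sqrt{3 z^{2} + 2} + 30 \sin{\left(2 z \right)} - 12 \cos{\left(3 z \right)}}{6}.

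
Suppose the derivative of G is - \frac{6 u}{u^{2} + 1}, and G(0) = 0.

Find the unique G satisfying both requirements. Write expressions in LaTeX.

G'(u) matches the chain-rule pattern g'(h)*h' with inner function h(u) = u^{4} + 2 u^{2} + 1; substituting w = h(u) collapses the integral.
A general antiderivative is - \frac{3 \log{\left(u^{4} + 2 u^{2} + 1 \right)}}{2} + C.
The condition gives C = 0 - (0) = 0.
So G(u) = - \frac{3 \log{\left(u^{4} + 2 u^{2} + 1 \right)}}{2}.
Check: d/du[- \frac{3 \log{\left(u^{4} + 2 u^{2} + 1 \right)}}{2}] = - \frac{6 u}{u^{2} + 1} = G'(u).

G(u) = - \frac{3 \log{\left(u^{4} + 2 u^{2} + 1 \right)}}{2}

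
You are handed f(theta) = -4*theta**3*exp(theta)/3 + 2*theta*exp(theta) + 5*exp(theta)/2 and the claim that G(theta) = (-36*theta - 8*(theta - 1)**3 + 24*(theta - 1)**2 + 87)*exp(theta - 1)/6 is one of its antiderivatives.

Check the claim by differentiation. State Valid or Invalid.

Invalid: d/dtheta[G] - f = -4*theta**3*exp(-1)*exp(theta)/3 + 4*theta**3*exp(theta)/3 + 4*theta**2*exp(-1)*exp(theta) - 2*theta*exp(theta) - 2*theta*exp(-1)*exp(theta) - 5*exp(theta)/2 + 11*exp(-1)*exp(theta)/6, which is not 0.

d/dtheta[G] = -4*theta**3*exp(-1)*exp(theta)/3 + 4*theta**2*exp(-1)*exp(theta) - 2*theta*exp(-1)*exp(theta) + 11*exp(-1)*exp(theta)/6
d/dtheta[G] - f(theta) = -4*theta**3*exp(-1)*exp(theta)/3 + 4*theta**3*exp(theta)/3 + 4*theta**2*exp(-1)*exp(theta) - 2*theta*exp(theta) - 2*theta*exp(-1)*exp(theta) - 5*exp(theta)/2 + 11*exp(-1)*exp(theta)/6 != 0.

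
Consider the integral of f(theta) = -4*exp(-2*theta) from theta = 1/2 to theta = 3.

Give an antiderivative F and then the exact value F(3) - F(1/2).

Antiderivative: F(theta) = 2*exp(-2*theta); value = -2*exp(-1) + 2*exp(-6)

Whatever form F(theta) takes, F'(theta) = f(theta) is non-negotiable.
F(theta) = 2*exp(-2*theta) is an antiderivative of f.
Check: d/dtheta[2*exp(-2*theta)] = -4*exp(-2*theta) = f(theta).
F(3) = 2*exp(-6); F(1/2) = 2*exp(-1).
Integral = F(3) - F(1/2) = -2*exp(-1) + 2*exp(-6).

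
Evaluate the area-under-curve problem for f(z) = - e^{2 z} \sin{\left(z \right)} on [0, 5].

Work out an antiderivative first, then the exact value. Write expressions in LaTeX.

Antiderivative: F(z) = \frac{\left(- 2 \sin{\left(z \right)} + \cos{\left(z \right)}\right) e^{2 z}}{5}; value = - \frac{1}{5} + \frac{e^{10} \cos{\left(5 \right)}}{5} - \frac{2 e^{10} \sin{\left(5 \right)}}{5}

Since d/dz undoes antidifferentiation here, F'(z) = f(z) is required of F(z).
F(z) = \frac{\left(- 2 \sin{\left(z \right)} + \cos{\left(z \right)}\right) e^{2 z}}{5} is an antiderivative of f.
Check: d/dz[\frac{\left(- 2 \sin{\left(z \right)} + \cos{\left(z \right)}\right) e^{2 z}}{5}] = - e^{2 z} \sin{\left(z \right)} = f(z).
F(5) = \frac{e^{10} \cos{\left(5 \right)}}{5} - \frac{2 e^{10} \sin{\left(5 \right)}}{5}; F(0) = \frac{1}{5}.
Integral = F(5) - F(0) = - \frac{1}{5} + \frac{e^{10} \cos{\left(5 \right)}}{5} - \frac{2 e^{10} \sin{\left(5 \right)}}{5}.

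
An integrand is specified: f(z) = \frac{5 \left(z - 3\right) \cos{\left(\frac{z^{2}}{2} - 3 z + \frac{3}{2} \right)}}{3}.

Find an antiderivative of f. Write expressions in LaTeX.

An antiderivative is F(z) = \frac{5 \sin{\left(\frac{z^{2}}{2} - 3 z + \frac{3}{2} \right)}}{3}.

f matches the chain-rule pattern g'(h)*h' with inner function h(z) = \frac{z^{2}}{2} - 3 z + \frac{3}{2}; substituting u = h(z) collapses the integral.
Check: d/dz[\frac{5 \sin{\left(\frac{z^{2}}{2} - 3 z + \frac{3}{2} \right)}}{3}] = \frac{5 z \cos{\left(\frac{z^{2}}{2} - 3 z + \frac{3}{2} \right)}}{3} - 5 \cos{\left(\frac{z^{2}}{2} - 3 z + \frac{3}{2} \right)}, which equals f(z).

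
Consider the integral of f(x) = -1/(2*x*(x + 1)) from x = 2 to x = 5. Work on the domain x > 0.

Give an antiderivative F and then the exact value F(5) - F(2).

Antiderivative: F(x) = -log(x)/2 + log(x + 1)/2; value = -log(5)/2 - log(3)/2 + log(2)/2 + log(6)/2

Factor the denominator (2*x*(x + 1)) and decompose: f = 1/(2*(x + 1)) - 1/(2*x); each piece integrates to a log, atan, or power term.
F(x) = -log(x)/2 + log(x + 1)/2 is an antiderivative of f.
Check: d/dx[-log(x)/2 + log(x + 1)/2] = -1/(2*x**2 + 2*x), which equals f(x).
F(5) = -log(5)/2 + log(6)/2; F(2) = -log(2)/2 + log(3)/2.
Integral = F(5) - F(2) = -log(5)/2 - log(3)/2 + log(2)/2 + log(6)/2.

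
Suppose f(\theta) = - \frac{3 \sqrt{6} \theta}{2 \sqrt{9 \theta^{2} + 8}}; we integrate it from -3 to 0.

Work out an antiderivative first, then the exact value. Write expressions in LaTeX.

Antiderivative: F(\theta) = - \sqrt{\frac{3 \theta^{2}}{2} + \frac{4}{3}}; value = - \frac{2 \sqrt{3}}{3} + \frac{\sqrt{534}}{6}

f matches the chain-rule pattern g'(h)*h' with inner function h(\theta) = \frac{3 \theta^{2}}{2} + \frac{4}{3}; substituting u = h(\theta) collapses the integral.
F(\theta) = - \sqrt{\frac{3 \theta^{2}}{2} + \frac{4}{3}} is an antiderivative of f.
Check: d/d\theta[- \sqrt{\frac{3 \theta^{2}}{2} + \frac{4}{3}}] = - \frac{3 \sqrt{6} \theta}{2 \sqrt{9 \theta^{2} + 8}} = f(\theta).
F(0) = - \frac{2 \sqrt{3}}{3}; F(-3) = - \frac{\sqrt{534}}{6}.
Integral = F(0) - F(-3) = - \frac{2 \sqrt{3}}{3} + \frac{\sqrt{534}}{6}.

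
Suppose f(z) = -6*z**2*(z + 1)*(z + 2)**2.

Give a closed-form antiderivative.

The substitution u = -z**2 - 2*z works: f is exactly (dF/du)*(du/dz) for that inner function.
Check: d/dz[-z**6 - 6*z**5 - 12*z**4 - 8*z**3] = -6*z**5 - 30*z**4 - 48*z**3 - 24*z**2, which equals f(z).

An antiderivative is F(z) = -z**6 - 6*z**5 - 12*z**4 - 8*z**3.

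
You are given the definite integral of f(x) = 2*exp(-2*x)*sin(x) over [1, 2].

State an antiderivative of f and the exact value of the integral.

Antiderivative: F(x) = 2*(-2*sin(x) - cos(x))*exp(-2*x)/5; value = -4*exp(-4)*sin(2)/5 - 2*exp(-4)*cos(2)/5 + 2*exp(-2)*cos(1)/5 + 4*exp(-2)*sin(1)/5

Recover f(x) by differentiating a candidate F(x); any mismatch rules it out.
F(x) = 2*(-2*sin(x) - cos(x))*exp(-2*x)/5 is an antiderivative of f.
Check: d/dx[2*(-2*sin(x) - cos(x))*exp(-2*x)/5] = 2*exp(-2*x)*sin(x) = f(x).
F(2) = -4*exp(-4)*sin(2)/5 - 2*exp(-4)*cos(2)/5; F(1) = -4*exp(-2)*sin(1)/5 - 2*exp(-2)*cos(1)/5.
Integral = F(2) - F(1) = -4*exp(-4)*sin(2)/5 - 2*exp(-4)*cos(2)/5 + 2*exp(-2)*cos(1)/5 + 4*exp(-2)*sin(1)/5.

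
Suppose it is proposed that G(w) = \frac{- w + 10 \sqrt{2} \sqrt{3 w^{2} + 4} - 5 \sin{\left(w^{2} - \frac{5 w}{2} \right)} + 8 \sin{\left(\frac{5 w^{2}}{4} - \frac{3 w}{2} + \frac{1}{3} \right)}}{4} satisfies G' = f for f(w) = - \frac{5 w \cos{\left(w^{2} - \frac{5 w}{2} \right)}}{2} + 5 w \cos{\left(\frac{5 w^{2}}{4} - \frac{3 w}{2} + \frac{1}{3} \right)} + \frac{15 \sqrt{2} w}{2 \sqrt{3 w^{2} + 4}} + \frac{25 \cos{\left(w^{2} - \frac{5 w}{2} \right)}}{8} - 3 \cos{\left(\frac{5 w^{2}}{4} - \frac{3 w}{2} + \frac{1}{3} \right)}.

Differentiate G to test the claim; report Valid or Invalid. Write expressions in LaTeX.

d/dw[G] = \frac{- 20 w \sqrt{3 w^{2} + 4} \cos{\left(w^{2} - \frac{5 w}{2} \right)} + 40 w \sqrt{3 w^{2} + 4} \cos{\left(\frac{5 w^{2}}{4} - \frac{3 w}{2} + \frac{1}{3} \right)} + 60 \sqrt{2} w + 25 \sqrt{3 w^{2} + 4} \cos{\left(w^{2} - \frac{5 w}{2} \right)} - 24 \sqrt{3 w^{2} + 4} \cos{\left(\frac{5 w^{2}}{4} - \frac{3 w}{2} + \frac{1}{3} \right)} - 2 \sqrt{3 w^{2} + 4}}{8 \sqrt{3 w^{2} + 4}}
d/dw[G] - f(w) = - \frac{1}{4} != 0.

Invalid: d/dw[G] - f = - \frac{1}{4}, which is not 0.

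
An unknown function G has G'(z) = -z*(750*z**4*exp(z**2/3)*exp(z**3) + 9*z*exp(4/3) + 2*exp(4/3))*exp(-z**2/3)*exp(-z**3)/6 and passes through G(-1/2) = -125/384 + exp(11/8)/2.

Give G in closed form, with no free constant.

A first test for any G(z): its z-derivative must equal the given G'(z).
A general antiderivative is -125*z**6/6 + exp(-z**3 - z**2/3 + 4/3)/2 + C.
The condition gives C = -125/384 + exp(11/8)/2 - (-125/384 + exp(11/8)/2) = 0.
So G(z) = -125*z**6/6 + exp(-z**3 - z**2/3 + 4/3)/2.
Check: d/dz[-125*z**6/6 + exp(-z**3 - z**2/3 + 4/3)/2] = (-750*z**5*exp(-4/3)*exp(z**2/3)*exp(z**3) - 9*z**2 - 2*z)*exp(4/3)*exp(-z**2/3)*exp(-z**3)/6, which equals G'(z).

G(z) = -125*z**6/6 + exp(-z**3 - z**2/3 + 4/3)/2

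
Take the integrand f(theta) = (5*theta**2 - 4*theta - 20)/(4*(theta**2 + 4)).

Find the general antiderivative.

Any candidate F(theta) must reproduce f(theta) exactly when differentiated.
Check: d/dtheta[5*theta/4 - log(theta**2 + 4)/2 - 5*atan(theta/2)] = (5*theta**2 - 4*theta - 20)/(4*theta**2 + 16), which equals f(theta).

F(theta) = 5*theta/4 - log(theta**2 + 4)/2 - 5*atan(theta/2) + C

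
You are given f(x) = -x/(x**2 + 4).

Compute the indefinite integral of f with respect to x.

F(x) = -log(x**2 + 4)/2 + C

The substitution u = x**2 + 4 works: f is exactly (dF/du)*(du/dx) for that inner function.
Check: d/dx[-log(x**2 + 4)/2] = -x/(x**2 + 4) = f(x).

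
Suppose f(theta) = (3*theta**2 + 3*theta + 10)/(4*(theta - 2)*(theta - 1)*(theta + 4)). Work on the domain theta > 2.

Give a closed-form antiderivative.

The denominator factors as 4*(theta - 2)*(theta - 1)*(theta + 4); partial fractions split f into directly integrable pieces: 23/(60*(theta + 4)) - 4/(5*(theta - 1)) + 7/(6*(theta - 2)).
Check: d/dtheta[7*log(theta - 2)/6 - 4*log(theta - 1)/5 + 23*log(theta + 4)/60] = (3*theta**2 + 3*theta + 10)/(4*theta**3 + 4*theta**2 - 40*theta + 32), which equals f(theta).

An antiderivative is F(theta) = 7*log(theta - 2)/6 - 4*log(theta - 1)/5 + 23*log(theta + 4)/60.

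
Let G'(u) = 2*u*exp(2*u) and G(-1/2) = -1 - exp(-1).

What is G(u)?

G(u) = u*exp(2*u) - exp(2*u)/2 - 1

Recognize the product-rule pattern: G'(u) = v'r + vr' with v = u - 1/2, r = exp(2*u), so integration by parts undoes it.
A general antiderivative is (2*u - 1)*exp(2*u)/2 + C.
The condition gives C = -1 - exp(-1) - (-exp(-1)) = -1.
So G(u) = u*exp(2*u) - exp(2*u)/2 - 1.
Check: d/du[u*exp(2*u) - exp(2*u)/2 - 1] = 2*u*exp(2*u) = G'(u).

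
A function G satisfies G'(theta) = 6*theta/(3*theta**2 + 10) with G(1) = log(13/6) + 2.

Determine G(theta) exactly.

G(theta) = log(theta**2/2 + 5/3) + 2

The substitution u = theta**2/2 + 5/3 works: G'(theta) is exactly (dG/du)*(du/dtheta) for that inner function.
A general antiderivative is log(theta**2/2 + 5/3) + C.
The condition gives C = log(13/6) + 2 - (log(13/6)) = 2.
So G(theta) = log(theta**2/2 + 5/3) + 2.
Check: d/dtheta[log(theta**2/2 + 5/3) + 2] = 6*theta/(3*theta**2 + 10) = G'(theta).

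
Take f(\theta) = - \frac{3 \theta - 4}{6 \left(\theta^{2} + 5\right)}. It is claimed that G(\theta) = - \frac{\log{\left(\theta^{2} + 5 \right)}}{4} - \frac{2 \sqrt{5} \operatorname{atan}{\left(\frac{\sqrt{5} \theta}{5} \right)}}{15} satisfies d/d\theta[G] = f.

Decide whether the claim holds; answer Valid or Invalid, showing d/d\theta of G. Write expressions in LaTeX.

Invalid: d/d\theta[G] - f = - \frac{4}{3 \theta^{2} + 15}, which is not 0.

d/d\theta[G] = \frac{- 3 \theta - 4}{6 \theta^{2} + 30}
d/d\theta[G] - f(\theta) = - \frac{4}{3 \theta^{2} + 15} != 0.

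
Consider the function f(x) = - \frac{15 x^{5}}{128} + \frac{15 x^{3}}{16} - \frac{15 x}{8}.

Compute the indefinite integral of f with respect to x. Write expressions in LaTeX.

f matches the chain-rule pattern g'(h)*h' with inner function h(x) = 1 - \frac{x^{2}}{4}; substituting u = h(x) collapses the integral.
Check: d/dx[- \frac{5 x^{6}}{256} + \frac{15 x^{4}}{64} - \frac{15 x^{2}}{16}] = - \frac{15 x^{5}}{128} + \frac{15 x^{3}}{16} - \frac{15 x}{8} = f(x).

F(x) = - \frac{5 x^{6}}{256} + \frac{15 x^{4}}{64} - \frac{15 x^{2}}{16} + C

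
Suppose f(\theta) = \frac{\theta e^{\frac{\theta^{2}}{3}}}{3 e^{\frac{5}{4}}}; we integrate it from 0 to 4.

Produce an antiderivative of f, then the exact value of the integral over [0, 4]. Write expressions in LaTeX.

The substitution u = \frac{\theta^{2}}{3} - \frac{5}{4} works: f is exactly (dF/du)*(du/d\theta) for that inner function.
F(\theta) = \frac{e^{\frac{\theta^{2}}{3} - \frac{5}{4}}}{2} is an antiderivative of f.
Check: d/d\theta[\frac{e^{\frac{\theta^{2}}{3} - \frac{5}{4}}}{2}] = \frac{\theta e^{\frac{\theta^{2}}{3}}}{3 e^{\frac{5}{4}}} = f(\theta).
F(4) = \frac{e^{\frac{49}{12}}}{2}; F(0) = \frac{1}{2 e^{\frac{5}{4}}}.
Integral = F(4) - F(0) = - \frac{1}{2 e^{\frac{5}{4}}} + \frac{e^{\frac{49}{12}}}{2}.

Antiderivative: F(\theta) = \frac{e^{\frac{\theta^{2}}{3} - \frac{5}{4}}}{2}; value = - \frac{1}{2 e^{\frac{5}{4}}} + \frac{e^{\frac{49}{12}}}{2}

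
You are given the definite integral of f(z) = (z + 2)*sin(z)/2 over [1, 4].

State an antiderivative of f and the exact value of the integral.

Antiderivative: F(z) = -(z*cos(z) - sin(z) + 2*cos(z))/2; value = -sin(1)/2 + sin(4)/2 + 3*cos(1)/2 - 3*cos(4)

Recover f(z) by differentiating a candidate F(z); any mismatch rules it out.
F(z) = -(z*cos(z) - sin(z) + 2*cos(z))/2 is an antiderivative of f.
Check: d/dz[-(z*cos(z) - sin(z) + 2*cos(z))/2] = z*sin(z)/2 + sin(z), which equals f(z).
F(4) = sin(4)/2 - 3*cos(4); F(1) = -3*cos(1)/2 + sin(1)/2.
Integral = F(4) - F(1) = -sin(1)/2 + sin(4)/2 + 3*cos(1)/2 - 3*cos(4).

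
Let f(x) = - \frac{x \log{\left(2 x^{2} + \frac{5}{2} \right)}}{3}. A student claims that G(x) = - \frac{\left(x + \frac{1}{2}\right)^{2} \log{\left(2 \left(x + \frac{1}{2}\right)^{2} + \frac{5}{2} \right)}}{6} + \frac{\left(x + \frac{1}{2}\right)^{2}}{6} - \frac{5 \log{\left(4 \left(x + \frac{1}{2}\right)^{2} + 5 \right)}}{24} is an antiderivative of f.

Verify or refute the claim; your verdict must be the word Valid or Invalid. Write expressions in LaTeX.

d/dx[G] = - \frac{x \log{\left(4 x^{2} + 4 x + 6 \right)}}{3} + \frac{x \log{\left(2 \right)}}{3} - \frac{\log{\left(4 x^{2} + 4 x + 6 \right)}}{6} + \frac{\log{\left(2 \right)}}{6}
d/dx[G] - f(x) = \frac{x \log{\left(2 x^{2} + \frac{5}{2} \right)}}{3} - \frac{x \log{\left(4 x^{2} + 4 x + 6 \right)}}{3} + \frac{x \log{\left(2 \right)}}{3} - \frac{\log{\left(4 x^{2} + 4 x + 6 \right)}}{6} + \frac{\log{\left(2 \right)}}{6} != 0.

Invalid: d/dx[G] - f = \frac{x \log{\left(2 x^{2} + \frac{5}{2} \right)}}{3} - \frac{x \log{\left(4 x^{2} + 4 x + 6 \right)}}{3} + \frac{x \log{\left(2 \right)}}{3} - \frac{\log{\left(4 x^{2} + 4 x + 6 \right)}}{6} + \frac{\log{\left(2 \right)}}{6}, which is not 0.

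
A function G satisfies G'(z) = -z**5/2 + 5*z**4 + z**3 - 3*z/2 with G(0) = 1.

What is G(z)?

Integrate term by term and add the pieces.
A general antiderivative is -z**6/12 + z**5 + z**4/4 - 3*z**2/4 + C.
The condition gives C = 1 - (0) = 1.
So G(z) = -z**6/12 + z**5 + z**4/4 - 3*z**2/4 + 1.
Check: d/dz[-z**6/12 + z**5 + z**4/4 - 3*z**2/4 + 1] = -z**5/2 + 5*z**4 + z**3 - 3*z/2 = G'(z).

G(z) = -z**6/12 + z**5 + z**4/4 - 3*z**2/4 + 1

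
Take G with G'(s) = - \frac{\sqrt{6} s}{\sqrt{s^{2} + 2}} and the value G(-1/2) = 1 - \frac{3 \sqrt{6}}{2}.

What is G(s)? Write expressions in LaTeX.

G'(s) matches the chain-rule pattern g'(h)*h' with inner function h(s) = \frac{3 s^{2}}{2} + 3; substituting u = h(s) collapses the integral.
A general antiderivative is - 2 \sqrt{\frac{3 s^{2}}{2} + 3} + C.
The condition gives C = 1 - \frac{3 \sqrt{6}}{2} - (- \frac{3 \sqrt{6}}{2}) = 1.
So G(s) = 1 - 2 \sqrt{\frac{3 s^{2}}{2} + 3}.
Check: d/ds[1 - 2 \sqrt{\frac{3 s^{2}}{2} + 3}] = - \frac{\sqrt{6} s}{\sqrt{s^{2} + 2}} = G'(s).

G(s) = 1 - 2 \sqrt{\frac{3 s^{2}}{2} + 3}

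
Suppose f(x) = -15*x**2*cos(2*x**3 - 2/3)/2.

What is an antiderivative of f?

The substitution u = 2*x**3 - 2/3 works: f is exactly (dF/du)*(du/dx) for that inner function.
Check: d/dx[-5*sin(2*x**3 - 2/3)/4] = -15*x**2*cos(2*x**3 - 2/3)/2 = f(x).

An antiderivative is F(x) = -5*sin(2*x**3 - 2/3)/4.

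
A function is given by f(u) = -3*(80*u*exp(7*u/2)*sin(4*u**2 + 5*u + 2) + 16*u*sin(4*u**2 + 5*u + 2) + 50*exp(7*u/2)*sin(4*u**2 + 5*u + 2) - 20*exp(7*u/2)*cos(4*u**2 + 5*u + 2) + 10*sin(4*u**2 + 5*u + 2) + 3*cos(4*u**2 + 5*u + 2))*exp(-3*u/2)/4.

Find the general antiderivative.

F(u) = -3*(-5*exp(2*u) - exp(-3*u/2))*cos(4*u**2 + 5*u + 2)/2 + C

f has the shape v'r + vr' for v = 15*exp(2*u)/2 + 3*exp(-3*u/2)/2 and r = cos(4*u**2 + 5*u + 2) — it is the derivative of the product v*r.
Check: d/du[-3*(-5*exp(2*u) - exp(-3*u/2))*cos(4*u**2 + 5*u + 2)/2] = (-240*u*exp(7*u/2)*sin(4*u**2 + 5*u + 2) - 48*u*sin(4*u**2 + 5*u + 2) - 150*exp(7*u/2)*sin(4*u**2 + 5*u + 2) + 60*exp(7*u/2)*cos(4*u**2 + 5*u + 2) - 30*sin(4*u**2 + 5*u + 2) - 9*cos(4*u**2 + 5*u + 2))*exp(-3*u/2)/4, which equals f(u).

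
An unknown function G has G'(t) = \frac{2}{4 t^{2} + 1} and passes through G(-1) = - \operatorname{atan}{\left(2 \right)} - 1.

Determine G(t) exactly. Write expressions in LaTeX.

G(t) = \operatorname{atan}{\left(2 t \right)} - 1

Recover the given G'(t) by differentiating a candidate G(t); any mismatch rules it out.
A general antiderivative is \operatorname{atan}{\left(2 t \right)} + C.
The condition gives C = - \operatorname{atan}{\left(2 \right)} - 1 - (- \operatorname{atan}{\left(2 \right)}) = -1.
So G(t) = \operatorname{atan}{\left(2 t \right)} - 1.
Check: d/dt[\operatorname{atan}{\left(2 t \right)} - 1] = \frac{2}{4 t^{2} + 1} = G'(t).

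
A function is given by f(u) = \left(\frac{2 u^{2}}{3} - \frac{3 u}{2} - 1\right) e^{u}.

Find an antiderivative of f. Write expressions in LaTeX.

Recognize the product-rule pattern: f = v'r + vr' with v = \frac{2 u^{2}}{3} - \frac{17 u}{6} + \frac{11}{6}, r = e^{u}, so integration by parts undoes it.
Check: d/du[\frac{\left(4 u^{2} - 17 u + 11\right) e^{u}}{6}] = \frac{2 u^{2} e^{u}}{3} - \frac{3 u e^{u}}{2} - e^{u}, which equals f(u).

An antiderivative is F(u) = \frac{\left(4 u^{2} - 17 u + 11\right) e^{u}}{6}.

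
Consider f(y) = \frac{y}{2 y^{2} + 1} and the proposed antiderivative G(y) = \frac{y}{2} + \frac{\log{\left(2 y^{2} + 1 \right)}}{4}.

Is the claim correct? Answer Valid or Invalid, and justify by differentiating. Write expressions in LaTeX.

Invalid: d/dy[G] - f = \frac{1}{2}, which is not 0.

d/dy[G] = \frac{2 y^{2} + 2 y + 1}{4 y^{2} + 2}
d/dy[G] - f(y) = \frac{1}{2} != 0.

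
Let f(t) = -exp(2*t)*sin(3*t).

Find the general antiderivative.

F(t) = (-2*sin(3*t) + 3*cos(3*t))*exp(2*t)/13 + C

Any candidate F(t) must reproduce f(t) exactly when differentiated.
Check: d/dt[(-2*sin(3*t) + 3*cos(3*t))*exp(2*t)/13] = -exp(2*t)*sin(3*t) = f(t).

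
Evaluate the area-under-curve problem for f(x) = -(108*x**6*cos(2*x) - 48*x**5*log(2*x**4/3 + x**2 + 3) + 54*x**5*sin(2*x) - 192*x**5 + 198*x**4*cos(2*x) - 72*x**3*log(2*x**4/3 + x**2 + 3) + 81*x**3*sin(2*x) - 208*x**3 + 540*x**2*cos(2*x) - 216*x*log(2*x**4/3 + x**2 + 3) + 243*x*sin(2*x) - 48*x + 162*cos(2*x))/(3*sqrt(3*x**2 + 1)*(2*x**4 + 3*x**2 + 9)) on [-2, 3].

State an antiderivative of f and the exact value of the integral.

f has the shape u'v + uv' for u = -4*sqrt(3*x**2 + 1) and v = -2*log(2*x**4/3 + x**2 + 3)/3 + 3*sin(2*x)/4 — it is the derivative of the product u*v.
F(x) = 8*sqrt(3*x**2 + 1)*log(2*x**4/3 + x**2 + 3)/3 - 3*sqrt(3*x**2 + 1)*sin(2*x) is an antiderivative of f.
Check: d/dx[8*sqrt(3*x**2 + 1)*log(2*x**4/3 + x**2 + 3)/3 - 3*sqrt(3*x**2 + 1)*sin(2*x)] = (-108*x**6*cos(2*x) + 48*x**5*log(2*x**4/3 + x**2 + 3) - 54*x**5*sin(2*x) + 192*x**5 - 198*x**4*cos(2*x) + 72*x**3*log(2*x**4/3 + x**2 + 3) - 81*x**3*sin(2*x) + 208*x**3 - 540*x**2*cos(2*x) + 216*x*log(2*x**4/3 + x**2 + 3) - 243*x*sin(2*x) + 48*x - 162*cos(2*x))/(6*x**4*sqrt(3*x**2 + 1) + 9*x**2*sqrt(3*x**2 + 1) + 27*sqrt(3*x**2 + 1)), which equals f(x).
F(3) = -6*sqrt(7)*sin(6) + 16*sqrt(7)*log(66)/3; F(-2) = 3*sqrt(13)*sin(4) + 8*sqrt(13)*log(53/3)/3.
Integral = F(3) - F(-2) = -8*sqrt(13)*log(53/3)/3 - 6*sqrt(7)*sin(6) - 3*sqrt(13)*sin(4) + 16*sqrt(7)*log(66)/3.

Antiderivative: F(x) = 8*sqrt(3*x**2 + 1)*log(2*x**4/3 + x**2 + 3)/3 - 3*sqrt(3*x**2 + 1)*sin(2*x); value = -8*sqrt(13)*log(53/3)/3 - 6*sqrt(7)*sin(6) - 3*sqrt(13)*sin(4) + 16*sqrt(7)*log(66)/3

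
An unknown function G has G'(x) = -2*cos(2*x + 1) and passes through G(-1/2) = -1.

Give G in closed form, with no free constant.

Recover the given G'(x) by differentiating a candidate G(x); any mismatch rules it out.
A general antiderivative is -sin(2*x + 1) + C.
The condition gives C = -1 - (0) = -1.
So G(x) = -sin(2*x + 1) - 1.
Check: d/dx[-sin(2*x + 1) - 1] = -2*cos(2*x + 1) = G'(x).

G(x) = -sin(2*x + 1) - 1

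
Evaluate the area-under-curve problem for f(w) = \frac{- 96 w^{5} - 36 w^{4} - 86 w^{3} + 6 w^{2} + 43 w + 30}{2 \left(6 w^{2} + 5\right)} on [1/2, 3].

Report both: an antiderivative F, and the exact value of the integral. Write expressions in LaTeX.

Antiderivative: F(w) = \frac{- 8 w^{4} - 4 w^{3} - w^{2} + 12 w + 8 \log{\left(2 w^{2} + \frac{5}{3} \right)}}{4}; value = - \frac{2935}{16} - 2 \log{\left(\frac{13}{6} \right)} + 2 \log{\left(\frac{59}{3} \right)}

Check any antiderivative F(w) by computing F'(w) and comparing it with f(w).
F(w) = \frac{- 8 w^{4} - 4 w^{3} - w^{2} + 12 w + 8 \log{\left(2 w^{2} + \frac{5}{3} \right)}}{4} is an antiderivative of f.
Check: d/dw[\frac{- 8 w^{4} - 4 w^{3} - w^{2} + 12 w + 8 \log{\left(2 w^{2} + \frac{5}{3} \right)}}{4}] = \frac{- 96 w^{5} - 36 w^{4} - 86 w^{3} + 6 w^{2} + 43 w + 30}{12 w^{2} + 10}, which equals f(w).
F(3) = - \frac{729}{4} + 2 \log{\left(\frac{59}{3} \right)}; F(1/2) = \frac{19}{16} + 2 \log{\left(\frac{13}{6} \right)}.
Integral = F(3) - F(1/2) = - \frac{2935}{16} - 2 \log{\left(\frac{13}{6} \right)} + 2 \log{\left(\frac{59}{3} \right)}.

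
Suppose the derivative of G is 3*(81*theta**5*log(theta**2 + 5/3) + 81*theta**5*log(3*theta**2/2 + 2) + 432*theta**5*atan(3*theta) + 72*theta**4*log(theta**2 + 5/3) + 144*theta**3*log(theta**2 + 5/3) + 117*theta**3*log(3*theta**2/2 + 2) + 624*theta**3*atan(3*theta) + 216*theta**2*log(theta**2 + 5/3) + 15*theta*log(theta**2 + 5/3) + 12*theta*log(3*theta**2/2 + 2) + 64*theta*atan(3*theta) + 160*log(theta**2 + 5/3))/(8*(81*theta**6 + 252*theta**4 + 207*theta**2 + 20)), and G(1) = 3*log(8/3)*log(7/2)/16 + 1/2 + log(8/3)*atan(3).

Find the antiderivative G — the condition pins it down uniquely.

Recognize the product-rule pattern: G'(theta) = u'v + uv' with u = 3*log(3*theta**2/2 + 2)/16 + atan(3*theta), v = log(theta**2 + 5/3), so integration by parts undoes it.
A general antiderivative is -3*(-log(3*theta**2/2 + 2)/4 - 4*atan(3*theta)/3)*log(theta**2 + 5/3)/4 + C.
The condition gives C = 3*log(8/3)*log(7/2)/16 + 1/2 + log(8/3)*atan(3) - (3*log(8/3)*log(7/2)/16 + log(8/3)*atan(3)) = 1/2.
So G(theta) = (3*log(theta**2 + 5/3)*log(3*theta**2/2 + 2) + 16*log(theta**2 + 5/3)*atan(3*theta) + 8)/16.
Check: d/dtheta[(3*log(theta**2 + 5/3)*log(3*theta**2/2 + 2) + 16*log(theta**2 + 5/3)*atan(3*theta) + 8)/16] = (243*theta**5*log(theta**2 + 5/3) + 243*theta**5*log(3*theta**2/2 + 2) + 1296*theta**5*atan(3*theta) + 216*theta**4*log(theta**2 + 5/3) + 432*theta**3*log(theta**2 + 5/3) + 351*theta**3*log(3*theta**2/2 + 2) + 1872*theta**3*atan(3*theta) + 648*theta**2*log(theta**2 + 5/3) + 45*theta*log(theta**2 + 5/3) + 36*theta*log(3*theta**2/2 + 2) + 192*theta*atan(3*theta) + 480*log(theta**2 + 5/3))/(648*theta**6 + 2016*theta**4 + 1656*theta**2 + 160), which equals G'(theta).

G(theta) = (3*log(theta**2 + 5/3)*log(3*theta**2/2 + 2) + 16*log(theta**2 + 5/3)*atan(3*theta) + 8)/16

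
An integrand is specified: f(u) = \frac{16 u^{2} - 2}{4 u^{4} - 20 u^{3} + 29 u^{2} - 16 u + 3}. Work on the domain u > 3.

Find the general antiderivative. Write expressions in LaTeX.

The denominator factors as \left(u - 3\right) \left(u - 1\right) \left(2 u - 1\right)^{2}; partial fractions split f into directly integrable pieces: \frac{208}{25 \left(2 u - 1\right)} + \frac{8}{5 \left(2 u - 1\right)^{2}} - \frac{7}{u - 1} + \frac{71}{25 \left(u - 3\right)}.
Check: d/du[- \frac{- 142 u \log{\left(u - 3 \right)} + 350 u \log{\left(u - 1 \right)} - 208 u \log{\left(u - \frac{1}{2} \right)} + 71 \log{\left(u - 3 \right)} - 175 \log{\left(u - 1 \right)} + 104 \log{\left(u - \frac{1}{2} \right)} + 20}{25 \left(2 u - 1\right)}] = \frac{16 u^{2} - 2}{4 u^{4} - 20 u^{3} + 29 u^{2} - 16 u + 3} = f(u).

F(u) = - \frac{- 142 u \log{\left(u - 3 \right)} + 350 u \log{\left(u - 1 \right)} - 208 u \log{\left(u - \frac{1}{2} \right)} + 71 \log{\left(u - 3 \right)} - 175 \log{\left(u - 1 \right)} + 104 \log{\left(u - \frac{1}{2} \right)} + 20}{25 \left(2 u - 1\right)} + C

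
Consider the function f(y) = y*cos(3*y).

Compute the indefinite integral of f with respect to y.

An antiderivative F(y) passes only if d/dy[F] lands on f(y) exactly.
Check: d/dy[y*sin(3*y)/3 + cos(3*y)/9] = y*cos(3*y) = f(y).

F(y) = y*sin(3*y)/3 + cos(3*y)/9 + C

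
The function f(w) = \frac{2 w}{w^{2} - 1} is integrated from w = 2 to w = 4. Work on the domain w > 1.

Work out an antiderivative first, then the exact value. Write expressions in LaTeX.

Antiderivative: F(w) = \log{\left(w^{2} - 1 \right)}; value = - \log{\left(3 \right)} + \log{\left(15 \right)}

Factor the denominator (\left(w - 1\right) \left(w + 1\right)) and decompose: f = \frac{1}{w + 1} + \frac{1}{w - 1}; each piece integrates to a log, atan, or power term.
F(w) = \log{\left(w^{2} - 1 \right)} is an antiderivative of f.
Check: d/dw[\log{\left(w^{2} - 1 \right)}] = \frac{2 w}{w^{2} - 1} = f(w).
F(4) = \log{\left(15 \right)}; F(2) = \log{\left(3 \right)}.
Integral = F(4) - F(2) = - \log{\left(3 \right)} + \log{\left(15 \right)}.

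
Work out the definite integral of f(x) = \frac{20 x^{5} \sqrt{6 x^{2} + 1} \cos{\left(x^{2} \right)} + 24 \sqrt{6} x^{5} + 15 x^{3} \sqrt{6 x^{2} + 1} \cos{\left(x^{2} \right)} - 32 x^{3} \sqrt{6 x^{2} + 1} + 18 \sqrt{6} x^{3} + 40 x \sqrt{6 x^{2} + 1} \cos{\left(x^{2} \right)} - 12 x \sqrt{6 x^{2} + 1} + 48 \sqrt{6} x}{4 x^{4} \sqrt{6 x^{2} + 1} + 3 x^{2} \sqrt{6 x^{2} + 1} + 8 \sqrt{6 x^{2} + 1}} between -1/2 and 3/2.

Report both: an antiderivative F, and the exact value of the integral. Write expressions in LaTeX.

Check any antiderivative F(x) by computing F'(x) and comparing it with f(x).
F(x) = - \frac{- 2 \sqrt{6} \sqrt{6 x^{2} + 1} + 4 \log{\left(2 x^{4} + \frac{3 x^{2}}{2} + 4 \right)} - 5 \sin{\left(x^{2} \right)}}{2} is an antiderivative of f.
Check: d/dx[- \frac{- 2 \sqrt{6} \sqrt{6 x^{2} + 1} + 4 \log{\left(2 x^{4} + \frac{3 x^{2}}{2} + 4 \right)} - 5 \sin{\left(x^{2} \right)}}{2}] = \frac{20 x^{5} \sqrt{6 x^{2} + 1} \cos{\left(x^{2} \right)} + 24 \sqrt{6} x^{5} + 15 x^{3} \sqrt{6 x^{2} + 1} \cos{\left(x^{2} \right)} - 32 x^{3} \sqrt{6 x^{2} + 1} + 18 \sqrt{6} x^{3} + 40 x \sqrt{6 x^{2} + 1} \cos{\left(x^{2} \right)} - 12 x \sqrt{6 x^{2} + 1} + 48 \sqrt{6} x}{4 x^{4} \sqrt{6 x^{2} + 1} + 3 x^{2} \sqrt{6 x^{2} + 1} + 8 \sqrt{6 x^{2} + 1}} = f(x).
F(3/2) = - 2 \log{\left(\frac{35}{2} \right)} + \frac{5 \sin{\left(\frac{9}{4} \right)}}{2} + \sqrt{87}; F(-1/2) = - 2 \log{\left(\frac{9}{2} \right)} + \frac{5 \sin{\left(\frac{1}{4} \right)}}{2} + \sqrt{15}.
Integral = F(3/2) - F(-1/2) = - 2 \log{\left(\frac{35}{2} \right)} - \sqrt{15} - \frac{5 \sin{\left(\frac{1}{4} \right)}}{2} + \frac{5 \sin{\left(\frac{9}{4} \right)}}{2} + 2 \log{\left(\frac{9}{2} \right)} + \sqrt{87}.

Antiderivative: F(x) = - \frac{- 2 \sqrt{6} \sqrt{6 x^{2} + 1} + 4 \log{\left(2 x^{4} + \frac{3 x^{2}}{2} + 4 \right)} - 5 \sin{\left(x^{2} \right)}}{2}; value = - 2 \log{\left(\frac{35}{2} \right)} - \sqrt{15} - \frac{5 \sin{\left(\frac{1}{4} \right)}}{2} + \frac{5 \sin{\left(\frac{9}{4} \right)}}{2} + 2 \log{\left(\frac{9}{2} \right)} + \sqrt{87}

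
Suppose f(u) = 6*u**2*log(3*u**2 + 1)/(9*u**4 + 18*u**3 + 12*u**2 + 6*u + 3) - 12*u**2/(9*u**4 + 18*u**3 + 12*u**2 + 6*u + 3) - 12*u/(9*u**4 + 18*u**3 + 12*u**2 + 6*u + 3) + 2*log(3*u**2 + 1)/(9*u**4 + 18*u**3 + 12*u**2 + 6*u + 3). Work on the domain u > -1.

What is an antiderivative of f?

An antiderivative is F(u) = -2*log(3*u**2 + 1)/(3*u + 3).

Recognize the product-rule pattern: f = v'r + vr' with v = -2/(3*u + 3), r = log(3*u**2 + 1), so integration by parts undoes it.
Check: d/du[-2*log(3*u**2 + 1)/(3*u + 3)] = (6*u**2*log(3*u**2 + 1) - 12*u**2 - 12*u + 2*log(3*u**2 + 1))/(9*u**4 + 18*u**3 + 12*u**2 + 6*u + 3), which equals f(u).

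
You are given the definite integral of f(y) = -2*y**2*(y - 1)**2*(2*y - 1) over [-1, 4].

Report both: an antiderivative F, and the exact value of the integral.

The substitution u = -y**2 + y works: f is exactly (dF/du)*(du/dy) for that inner function.
F(y) = 2*(-y**2 + y)**3/3 is an antiderivative of f.
Check: d/dy[2*(-y**2 + y)**3/3] = -4*y**5 + 10*y**4 - 8*y**3 + 2*y**2, which equals f(y).
F(4) = -1152; F(-1) = -16/3.
Integral = F(4) - F(-1) = -3440/3.

Antiderivative: F(y) = 2*(-y**2 + y)**3/3; value = -3440/3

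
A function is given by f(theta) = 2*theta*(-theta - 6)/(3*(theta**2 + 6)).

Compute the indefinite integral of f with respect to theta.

F(theta) = -2*theta/3 - 2*log(theta**2 + 6) + 2*sqrt(6)*atan(sqrt(6)*theta/6)/3 + C

Whatever form F(theta) takes, F'(theta) = f(theta) is non-negotiable.
Check: d/dtheta[-2*theta/3 - 2*log(theta**2 + 6) + 2*sqrt(6)*atan(sqrt(6)*theta/6)/3] = (-2*theta**2 - 12*theta)/(3*theta**2 + 18), which equals f(theta).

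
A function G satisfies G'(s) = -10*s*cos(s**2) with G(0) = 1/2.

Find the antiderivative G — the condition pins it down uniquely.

Any candidate G(s) must reproduce the stated G'(s) exactly.
A general antiderivative is -5*sin(s**2) + C.
The condition gives C = 1/2 - (0) = 1/2.
So G(s) = 1/2 - 5*sin(s**2).
Check: d/ds[1/2 - 5*sin(s**2)] = -10*s*cos(s**2) = G'(s).

G(s) = 1/2 - 5*sin(s**2)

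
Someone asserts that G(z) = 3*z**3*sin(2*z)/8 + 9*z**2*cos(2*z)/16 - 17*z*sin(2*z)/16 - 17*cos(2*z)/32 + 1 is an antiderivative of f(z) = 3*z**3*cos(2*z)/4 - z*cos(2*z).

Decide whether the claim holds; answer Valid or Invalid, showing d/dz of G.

Valid - differentiating G returns exactly f.

d/dz[G] = 3*z**3*cos(2*z)/4 - z*cos(2*z)
This equals f(z) exactly, so the claim holds.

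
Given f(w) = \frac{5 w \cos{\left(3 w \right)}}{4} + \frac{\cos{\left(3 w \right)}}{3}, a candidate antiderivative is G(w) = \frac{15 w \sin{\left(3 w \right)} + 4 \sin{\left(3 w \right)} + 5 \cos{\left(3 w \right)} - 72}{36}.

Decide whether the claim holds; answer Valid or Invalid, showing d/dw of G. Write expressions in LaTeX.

d/dw[G] = \frac{5 w \cos{\left(3 w \right)}}{4} + \frac{\cos{\left(3 w \right)}}{3}
This equals f(w) exactly, so the claim holds.

Valid - differentiating G returns exactly f.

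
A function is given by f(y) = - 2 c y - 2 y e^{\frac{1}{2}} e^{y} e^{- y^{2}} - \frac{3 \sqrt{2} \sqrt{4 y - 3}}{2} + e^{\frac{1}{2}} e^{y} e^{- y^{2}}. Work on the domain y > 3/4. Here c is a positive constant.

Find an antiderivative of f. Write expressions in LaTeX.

Integrate term by term and add the pieces.
Check: d/dy[\frac{- 4 c y^{2} - \sqrt{2} \left(4 y - 3\right)^{\frac{3}{2}} + 4 e^{- y^{2} + y + \frac{1}{2}}}{4}] = - 2 c y - 2 y e^{\frac{1}{2}} e^{y} e^{- y^{2}} - \frac{3 \sqrt{2} \sqrt{4 y - 3}}{2} + e^{\frac{1}{2}} e^{y} e^{- y^{2}} = f(y).

An antiderivative is F(y) = \frac{- 4 c y^{2} - \sqrt{2} \left(4 y - 3\right)^{\frac{3}{2}} + 4 e^{- y^{2} + y + \frac{1}{2}}}{4}.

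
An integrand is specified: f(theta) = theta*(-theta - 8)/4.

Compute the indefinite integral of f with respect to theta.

For F(theta) to be correct the identity F'(theta) - f(theta) = 0 must hold.
Check: d/dtheta[-theta**3/12 - theta**2] = -theta**2/4 - 2*theta, which equals f(theta).

F(theta) = -theta**3/12 - theta**2 + C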